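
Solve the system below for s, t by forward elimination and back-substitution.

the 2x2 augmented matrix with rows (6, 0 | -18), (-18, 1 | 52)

Forward elimination on [A|b]:
R2 <- R2 - (-3)*R1:  [  0   1  -2 ]
Row echelon form:
[ 6  0  |  -18 ]
[ 0  1  |   -2 ]
Back-substitution:
t = (-2) / 1 = -2
s = (-18) / 6 = -3

(-3, -2)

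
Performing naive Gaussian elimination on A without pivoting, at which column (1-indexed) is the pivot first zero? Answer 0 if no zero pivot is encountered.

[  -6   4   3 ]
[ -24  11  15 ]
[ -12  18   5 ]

first zero-pivot column = 0

Naive forward elimination:
R2 <- R2 - (4)*R1:  [  0  -5   3 ]
R3 <- R3 - (2)*R1:  [  0  10  -1 ]
R3 <- R3 - (-2)*R2:  [ 0  0  5 ]
All pivots nonzero; naive elimination completes without hitting a zero pivot.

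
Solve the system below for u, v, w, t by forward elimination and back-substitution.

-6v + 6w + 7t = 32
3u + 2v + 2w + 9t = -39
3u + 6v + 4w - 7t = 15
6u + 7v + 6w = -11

Forward elimination on [A|b]:
R1 <-> R2   (pivot in column 1 was zero)
[ 3   2  2   9  -39 ]
[ 0  -6  6   7   32 ]
[ 3   6  4  -7   15 ]
[ 6   7  6   0  -11 ]
R3 <- R3 - (1)*R1:  [   0    4    2  -16   54 ]
R4 <- R4 - (2)*R1:  [   0    3    2  -18   67 ]
R3 <- R3 - (-2/3)*R2:  [     0      0      6  -34/3  226/3 ]
R4 <- R4 - (-1/2)*R2:  [     0      0      5  -29/2     83 ]
R4 <- R4 - (5/6)*R3:  [      0       0       0  -91/18   182/9 ]
Row echelon form:
[ 3   2  2       9  |    -39 ]
[ 0  -6  6       7  |     32 ]
[ 0   0  6   -34/3  |  226/3 ]
[ 0   0  0  -91/18  |  182/9 ]
Back-substitution:
t = (182/9) / (-91/18) = -4
w = (226/3 - (-34/3)*(-4)) / 6 = 5
v = (32 - (6)*(5) - (7)*(-4)) / -6 = -5
u = (-39 - (2)*(-5) - (2)*(5) - (9)*(-4)) / 3 = -1

(-1, -5, 5, -4)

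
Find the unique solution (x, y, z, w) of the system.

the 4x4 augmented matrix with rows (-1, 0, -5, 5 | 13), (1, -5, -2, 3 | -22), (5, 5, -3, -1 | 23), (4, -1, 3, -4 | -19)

(-3, 4, -5, -3)

Forward elimination on [A|b]:
R2 <- R2 - (-1)*R1:  [  0  -5  -7   8  -9 ]
R3 <- R3 - (-5)*R1:  [   0    5  -28   24   88 ]
R4 <- R4 - (-4)*R1:  [   0   -1  -17   16   33 ]
R3 <- R3 - (-1)*R2:  [   0    0  -35   32   79 ]
R4 <- R4 - (1/5)*R2:  [     0      0  -78/5   72/5  174/5 ]
R4 <- R4 - (78/175)*R3:  [       0        0        0   24/175  -72/175 ]
Row echelon form:
[ -1   0   -5       5  |       13 ]
[  0  -5   -7       8  |       -9 ]
[  0   0  -35      32  |       79 ]
[  0   0    0  24/175  |  -72/175 ]
Back-substitution:
w = (-72/175) / (24/175) = -3
z = (79 - (32)*(-3)) / -35 = -5
y = (-9 - (-7)*(-5) - (8)*(-3)) / -5 = 4
x = (13 - (-5)*(-5) - (5)*(-3)) / -1 = -3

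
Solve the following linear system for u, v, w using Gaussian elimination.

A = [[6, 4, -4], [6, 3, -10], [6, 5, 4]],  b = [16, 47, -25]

(0, -1, -5)

Forward elimination on [A|b]:
R2 <- R2 - (1)*R1:  [  0  -1  -6  31 ]
R3 <- R3 - (1)*R1:  [   0    1    8  -41 ]
R3 <- R3 - (-1)*R2:  [   0    0    2  -10 ]
Row echelon form:
[ 6   4  -4  |   16 ]
[ 0  -1  -6  |   31 ]
[ 0   0   2  |  -10 ]
Back-substitution:
w = (-10) / 2 = -5
v = (31 - (-6)*(-5)) / -1 = -1
u = (16 - (4)*(-1) - (-4)*(-5)) / 6 = 0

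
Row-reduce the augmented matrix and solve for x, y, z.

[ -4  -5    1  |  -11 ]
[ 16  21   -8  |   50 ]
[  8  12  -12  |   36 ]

Forward elimination on [A|b]:
R2 <- R2 - (-4)*R1:  [  0   1  -4   6 ]
R3 <- R3 - (-2)*R1:  [   0    2  -10   14 ]
R3 <- R3 - (2)*R2:  [  0   0  -2   2 ]
Row echelon form:
[ -4  -5   1  |  -11 ]
[  0   1  -4  |    6 ]
[  0   0  -2  |    2 ]
Back-substitution:
z = (2) / -2 = -1
y = (6 - (-4)*(-1)) / 1 = 2
x = (-11 - (-5)*(2) - (1)*(-1)) / -4 = 0

(0, 2, -1)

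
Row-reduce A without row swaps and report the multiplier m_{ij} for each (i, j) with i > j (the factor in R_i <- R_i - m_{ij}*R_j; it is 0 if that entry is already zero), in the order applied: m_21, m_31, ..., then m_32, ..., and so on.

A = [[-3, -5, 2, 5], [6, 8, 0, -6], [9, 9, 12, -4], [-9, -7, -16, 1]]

multipliers: -2, -3, 3, 3, -4, -1

Forward elimination:
R2 <- R2 - (-2)*R1:  [  0  -2   4   4 ]
R3 <- R3 - (-3)*R1:  [  0  -6  18  11 ]
R4 <- R4 - (3)*R1:  [   0    8  -22  -14 ]
R3 <- R3 - (3)*R2:  [  0   0   6  -1 ]
R4 <- R4 - (-4)*R2:  [  0   0  -6   2 ]
R4 <- R4 - (-1)*R3:  [ 0  0  0  1 ]
Multipliers (in order of application): m_{21} = -2, m_{31} = -3, m_{41} = 3, m_{32} = 3, m_{42} = -4, m_{43} = -1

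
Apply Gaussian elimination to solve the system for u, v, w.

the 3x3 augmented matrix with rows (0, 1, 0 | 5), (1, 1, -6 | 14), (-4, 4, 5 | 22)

Forward elimination on [A|b]:
R1 <-> R2   (pivot in column 1 was zero)
[  1  1  -6  14 ]
[  0  1   0   5 ]
[ -4  4   5  22 ]
R3 <- R3 - (-4)*R1:  [   0    8  -19   78 ]
R3 <- R3 - (8)*R2:  [   0    0  -19   38 ]
Row echelon form:
[ 1  1   -6  |  14 ]
[ 0  1    0  |   5 ]
[ 0  0  -19  |  38 ]
Back-substitution:
w = (38) / -19 = -2
v = (5) / 1 = 5
u = (14 - (1)*(5) - (-6)*(-2)) / 1 = -3

(-3, 5, -2)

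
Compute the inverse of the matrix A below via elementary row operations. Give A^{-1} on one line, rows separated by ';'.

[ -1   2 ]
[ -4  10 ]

inverse = [-5 1; -2 1/2]

Gauss-Jordan on [A | I]:
R1 <- (1/-1)*R1:  [  1  -2  |  -1   0 ]
R2 <- R2 - (-4)*R1:  [  0   2  |  -4   1 ]
R2 <- (1/2)*R2:  [   0    1  |   -2  1/2 ]
R1 <- R1 - (-2)*R2:  [  1   0  |  -5   1 ]
Right block of [I | A^{-1}] is the inverse:
[ -5    1 ]
[ -2  1/2 ]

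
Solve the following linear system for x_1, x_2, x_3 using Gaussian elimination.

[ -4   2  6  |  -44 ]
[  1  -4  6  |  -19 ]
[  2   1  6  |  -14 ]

(5, 0, -4)

Forward elimination on [A|b]:
R2 <- R2 - (-1/4)*R1:  [    0  -7/2  15/2   -30 ]
R3 <- R3 - (-1/2)*R1:  [   0    2    9  -36 ]
R3 <- R3 - (-4/7)*R2:  [      0       0    93/7  -372/7 ]
Row echelon form:
[ -4     2     6  |     -44 ]
[  0  -7/2  15/2  |     -30 ]
[  0     0  93/7  |  -372/7 ]
Back-substitution:
x_3 = (-372/7) / (93/7) = -4
x_2 = (-30 - (15/2)*(-4)) / (-7/2) = 0
x_1 = (-44 - (2)*(0) - (6)*(-4)) / -4 = 5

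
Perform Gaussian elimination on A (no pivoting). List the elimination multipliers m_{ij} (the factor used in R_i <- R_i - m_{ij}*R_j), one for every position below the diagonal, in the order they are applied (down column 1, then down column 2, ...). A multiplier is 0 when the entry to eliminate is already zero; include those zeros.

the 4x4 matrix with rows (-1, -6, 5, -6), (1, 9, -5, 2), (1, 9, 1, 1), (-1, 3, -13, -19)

Forward elimination:
R2 <- R2 - (-1)*R1:  [  0   3   0  -4 ]
R3 <- R3 - (-1)*R1:  [  0   3   6  -5 ]
R4 <- R4 - (1)*R1:  [   0    9  -18  -13 ]
R3 <- R3 - (1)*R2:  [  0   0   6  -1 ]
R4 <- R4 - (3)*R2:  [   0    0  -18   -1 ]
R4 <- R4 - (-3)*R3:  [  0   0   0  -4 ]
Multipliers (in order of application): m_{21} = -1, m_{31} = -1, m_{41} = 1, m_{32} = 1, m_{42} = 3, m_{43} = -3

multipliers: -1, -1, 1, 1, 3, -3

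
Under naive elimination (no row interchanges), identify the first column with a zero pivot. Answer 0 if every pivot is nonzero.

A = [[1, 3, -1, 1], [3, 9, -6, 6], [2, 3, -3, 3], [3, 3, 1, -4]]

Naive forward elimination:
R2 <- R2 - (3)*R1:  [  0   0  -3   3 ]
R3 <- R3 - (2)*R1:  [  0  -3  -1   1 ]
R4 <- R4 - (3)*R1:  [  0  -6   4  -7 ]
Matrix at this point:
[ 1   3  -1   1 ]
[ 0   0  -3   3 ]
[ 0  -3  -1   1 ]
[ 0  -6   4  -7 ]
Pivot entry (2,2) is zero but row 3 has -3 in column 2 -> naive elimination stops; a row interchange (e.g. R2 <-> R3) would be required here.

first zero-pivot column = 2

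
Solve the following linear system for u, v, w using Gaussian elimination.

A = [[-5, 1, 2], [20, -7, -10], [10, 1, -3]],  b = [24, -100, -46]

(-4, 0, 2)

Forward elimination on [A|b]:
R2 <- R2 - (-4)*R1:  [  0  -3  -2  -4 ]
R3 <- R3 - (-2)*R1:  [ 0  3  1  2 ]
R3 <- R3 - (-1)*R2:  [  0   0  -1  -2 ]
Row echelon form:
[ -5   1   2  |  24 ]
[  0  -3  -2  |  -4 ]
[  0   0  -1  |  -2 ]
Back-substitution:
w = (-2) / -1 = 2
v = (-4 - (-2)*(2)) / -3 = 0
u = (24 - (1)*(0) - (2)*(2)) / -5 = -4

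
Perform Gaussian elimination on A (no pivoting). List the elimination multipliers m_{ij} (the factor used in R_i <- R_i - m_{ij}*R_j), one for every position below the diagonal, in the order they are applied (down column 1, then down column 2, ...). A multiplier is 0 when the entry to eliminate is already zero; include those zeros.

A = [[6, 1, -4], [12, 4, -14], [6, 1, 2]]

multipliers: 2, 1, 0

Forward elimination:
R2 <- R2 - (2)*R1:  [  0   2  -6 ]
R3 <- R3 - (1)*R1:  [ 0  0  6 ]
R3: entry in column 2 is already 0 -> m_{32} = 0 (no row operation needed)
Multipliers (in order of application): m_{21} = 2, m_{31} = 1, m_{32} = 0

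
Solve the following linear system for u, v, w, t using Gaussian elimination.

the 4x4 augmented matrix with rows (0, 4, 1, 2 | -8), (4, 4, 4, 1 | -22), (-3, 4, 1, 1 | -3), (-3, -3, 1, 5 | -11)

(-1, 0, -4, -2)

Forward elimination on [A|b]:
R1 <-> R2   (pivot in column 1 was zero)
[  4   4  4  1  -22 ]
[  0   4  1  2   -8 ]
[ -3   4  1  1   -3 ]
[ -3  -3  1  5  -11 ]
R3 <- R3 - (-3/4)*R1:  [     0      7      4    7/4  -39/2 ]
R4 <- R4 - (-3/4)*R1:  [     0      0      4   23/4  -55/2 ]
R3 <- R3 - (7/4)*R2:  [     0      0    9/4   -7/4  -11/2 ]
R4 <- R4 - (16/9)*R3:  [       0        0        0   319/36  -319/18 ]
Row echelon form:
[ 4  4    4       1  |      -22 ]
[ 0  4    1       2  |       -8 ]
[ 0  0  9/4    -7/4  |    -11/2 ]
[ 0  0    0  319/36  |  -319/18 ]
Back-substitution:
t = (-319/18) / (319/36) = -2
w = (-11/2 - (-7/4)*(-2)) / (9/4) = -4
v = (-8 - (1)*(-4) - (2)*(-2)) / 4 = 0
u = (-22 - (4)*(0) - (4)*(-4) - (1)*(-2)) / 4 = -1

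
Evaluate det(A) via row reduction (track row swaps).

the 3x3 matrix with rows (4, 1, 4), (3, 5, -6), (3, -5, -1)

Forward elimination:
R2 <- R2 - (3/4)*R1:  [    0  17/4    -9 ]
R3 <- R3 - (3/4)*R1:  [     0  -23/4     -4 ]
R3 <- R3 - (-23/17)*R2:  [       0        0  -275/17 ]
Upper-triangular form:
[ 4     1        4 ]
[ 0  17/4       -9 ]
[ 0     0  -275/17 ]
det(A) = (-1)^0 * (4) * (17/4) * (-275/17) = -275  (0 row swaps -> sign +1)

det(A) = -275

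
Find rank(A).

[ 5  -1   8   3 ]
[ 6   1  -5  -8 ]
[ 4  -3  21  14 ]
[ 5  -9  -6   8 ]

Row reduction:
R2 <- R2 - (6/5)*R1:  [     0   11/5  -73/5  -58/5 ]
R3 <- R3 - (4/5)*R1:  [     0  -11/5   73/5   58/5 ]
R4 <- R4 - (1)*R1:  [   0   -8  -14    5 ]
R3 <- R3 - (-1)*R2:  [ 0  0  0  0 ]
R4 <- R4 - (-40/11)*R2:  [       0        0  -738/11  -409/11 ]
R3 <-> R4   (pivot in column 3 was zero)
[ 5    -1        8        3 ]
[ 0  11/5    -73/5    -58/5 ]
[ 0     0  -738/11  -409/11 ]
[ 0     0        0        0 ]
Row echelon form:
[ 5    -1        8        3 ]
[ 0  11/5    -73/5    -58/5 ]
[ 0     0  -738/11  -409/11 ]
[ 0     0        0        0 ]
Nonzero rows / pivot columns: 3

rank(A) = 3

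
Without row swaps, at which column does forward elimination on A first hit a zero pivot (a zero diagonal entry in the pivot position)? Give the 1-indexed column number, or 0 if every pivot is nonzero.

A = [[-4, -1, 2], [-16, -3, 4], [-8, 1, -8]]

Naive forward elimination:
R2 <- R2 - (4)*R1:  [  0   1  -4 ]
R3 <- R3 - (2)*R1:  [   0    3  -12 ]
R3 <- R3 - (3)*R2:  [ 0  0  0 ]
Matrix at this point:
[ -4  -1   2 ]
[  0   1  -4 ]
[  0   0   0 ]
Pivot entry (3,3) in the last row is zero and there are no rows below to swap with -> zero pivot in column 3 (A is singular).

first zero-pivot column = 3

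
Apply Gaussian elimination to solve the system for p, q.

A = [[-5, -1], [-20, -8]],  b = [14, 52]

(-3, 1)

Forward elimination on [A|b]:
R2 <- R2 - (4)*R1:  [  0  -4  -4 ]
Row echelon form:
[ -5  -1  |  14 ]
[  0  -4  |  -4 ]
Back-substitution:
q = (-4) / -4 = 1
p = (14 - (-1)*(1)) / -5 = -3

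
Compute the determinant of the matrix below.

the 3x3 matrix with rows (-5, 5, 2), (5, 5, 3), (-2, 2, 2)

Forward elimination:
R2 <- R2 - (-1)*R1:  [  0  10   5 ]
R3 <- R3 - (2/5)*R1:  [   0    0  6/5 ]
Upper-triangular form:
[ -5   5    2 ]
[  0  10    5 ]
[  0   0  6/5 ]
det(A) = (-1)^0 * (-5) * (10) * (6/5) = -60  (0 row swaps -> sign +1)

det(A) = -60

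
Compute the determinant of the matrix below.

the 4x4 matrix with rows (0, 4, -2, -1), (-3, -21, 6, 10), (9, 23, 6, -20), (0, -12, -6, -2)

Forward elimination:
R1 <-> R2   (pivot in column 1 was zero)
[ -3  -21   6   10 ]
[  0    4  -2   -1 ]
[  9   23   6  -20 ]
[  0  -12  -6   -2 ]
R3 <- R3 - (-3)*R1:  [   0  -40   24   10 ]
R3 <- R3 - (-10)*R2:  [ 0  0  4  0 ]
R4 <- R4 - (-3)*R2:  [   0    0  -12   -5 ]
R4 <- R4 - (-3)*R3:  [  0   0   0  -5 ]
Upper-triangular form:
[ -3  -21   6  10 ]
[  0    4  -2  -1 ]
[  0    0   4   0 ]
[  0    0   0  -5 ]
det(A) = (-1)^1 * (-3) * (4) * (4) * (-5) = -240  (1 row swap -> sign -1)

det(A) = -240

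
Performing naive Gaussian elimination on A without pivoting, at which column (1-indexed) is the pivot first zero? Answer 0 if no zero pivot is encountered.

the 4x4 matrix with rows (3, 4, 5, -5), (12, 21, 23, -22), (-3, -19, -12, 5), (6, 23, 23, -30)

first zero-pivot column = 0

Naive forward elimination:
R2 <- R2 - (4)*R1:  [  0   5   3  -2 ]
R3 <- R3 - (-1)*R1:  [   0  -15   -7    0 ]
R4 <- R4 - (2)*R1:  [   0   15   13  -20 ]
R3 <- R3 - (-3)*R2:  [  0   0   2  -6 ]
R4 <- R4 - (3)*R2:  [   0    0    4  -14 ]
R4 <- R4 - (2)*R3:  [  0   0   0  -2 ]
All pivots nonzero; naive elimination completes without hitting a zero pivot.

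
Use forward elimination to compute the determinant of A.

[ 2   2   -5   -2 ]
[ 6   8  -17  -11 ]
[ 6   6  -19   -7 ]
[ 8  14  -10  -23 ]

det(A) = 64

Forward elimination:
R2 <- R2 - (3)*R1:  [  0   2  -2  -5 ]
R3 <- R3 - (3)*R1:  [  0   0  -4  -1 ]
R4 <- R4 - (4)*R1:  [   0    6   10  -15 ]
R4 <- R4 - (3)*R2:  [  0   0  16   0 ]
R4 <- R4 - (-4)*R3:  [  0   0   0  -4 ]
Upper-triangular form:
[ 2  2  -5  -2 ]
[ 0  2  -2  -5 ]
[ 0  0  -4  -1 ]
[ 0  0   0  -4 ]
det(A) = (-1)^0 * (2) * (2) * (-4) * (-4) = 64  (0 row swaps -> sign +1)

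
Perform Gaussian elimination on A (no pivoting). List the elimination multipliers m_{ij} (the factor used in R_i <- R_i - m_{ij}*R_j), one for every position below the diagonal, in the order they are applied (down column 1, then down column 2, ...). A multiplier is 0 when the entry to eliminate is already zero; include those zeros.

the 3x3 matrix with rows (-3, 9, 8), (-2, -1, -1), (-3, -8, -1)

Forward elimination:
R2 <- R2 - (2/3)*R1:  [     0     -7  -19/3 ]
R3 <- R3 - (1)*R1:  [   0  -17   -9 ]
R3 <- R3 - (17/7)*R2:  [      0       0  134/21 ]
Multipliers (in order of application): m_{21} = 2/3, m_{31} = 1, m_{32} = 17/7

multipliers: 2/3, 1, 17/7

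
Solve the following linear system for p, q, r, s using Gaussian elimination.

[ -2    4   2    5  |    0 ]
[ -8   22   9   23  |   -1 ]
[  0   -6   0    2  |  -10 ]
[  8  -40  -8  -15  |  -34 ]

(-4, 1, -1, -2)

Forward elimination on [A|b]:
R2 <- R2 - (4)*R1:  [  0   6   1   3  -1 ]
R4 <- R4 - (-4)*R1:  [   0  -24    0    5  -34 ]
R3 <- R3 - (-1)*R2:  [   0    0    1    5  -11 ]
R4 <- R4 - (-4)*R2:  [   0    0    4   17  -38 ]
R4 <- R4 - (4)*R3:  [  0   0   0  -3   6 ]
Row echelon form:
[ -2  4  2   5  |    0 ]
[  0  6  1   3  |   -1 ]
[  0  0  1   5  |  -11 ]
[  0  0  0  -3  |    6 ]
Back-substitution:
s = (6) / -3 = -2
r = (-11 - (5)*(-2)) / 1 = -1
q = (-1 - (1)*(-1) - (3)*(-2)) / 6 = 1
p = (0 - (4)*(1) - (2)*(-1) - (5)*(-2)) / -2 = -4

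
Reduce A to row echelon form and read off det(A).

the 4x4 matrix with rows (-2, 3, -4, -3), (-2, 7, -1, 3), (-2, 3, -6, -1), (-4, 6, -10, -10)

det(A) = -96

Forward elimination:
R2 <- R2 - (1)*R1:  [ 0  4  3  6 ]
R3 <- R3 - (1)*R1:  [  0   0  -2   2 ]
R4 <- R4 - (2)*R1:  [  0   0  -2  -4 ]
R4 <- R4 - (1)*R3:  [  0   0   0  -6 ]
Upper-triangular form:
[ -2  3  -4  -3 ]
[  0  4   3   6 ]
[  0  0  -2   2 ]
[  0  0   0  -6 ]
det(A) = (-1)^0 * (-2) * (4) * (-2) * (-6) = -96  (0 row swaps -> sign +1)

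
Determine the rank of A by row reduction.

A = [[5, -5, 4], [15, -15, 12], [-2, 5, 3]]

rank(A) = 2

Row reduction:
R2 <- R2 - (3)*R1:  [ 0  0  0 ]
R3 <- R3 - (-2/5)*R1:  [    0     3  23/5 ]
R2 <-> R3   (pivot in column 2 was zero)
[ 5  -5     4 ]
[ 0   3  23/5 ]
[ 0   0     0 ]
Row echelon form:
[ 5  -5     4 ]
[ 0   3  23/5 ]
[ 0   0     0 ]
Nonzero rows / pivot columns: 2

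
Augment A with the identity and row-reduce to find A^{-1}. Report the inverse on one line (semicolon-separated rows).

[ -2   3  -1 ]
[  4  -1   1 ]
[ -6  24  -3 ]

Gauss-Jordan on [A | I]:
R1 <- (1/-2)*R1:  [    1  -3/2   1/2  |  -1/2     0     0 ]
R2 <- R2 - (4)*R1:  [  0   5  -1  |   2   1   0 ]
R3 <- R3 - (-6)*R1:  [  0  15   0  |  -3   0   1 ]
R2 <- (1/5)*R2:  [    0     1  -1/5  |   2/5   1/5     0 ]
R1 <- R1 - (-3/2)*R2:  [    1     0   1/5  |  1/10  3/10     0 ]
R3 <- R3 - (15)*R2:  [  0   0   3  |  -9  -3   1 ]
R3 <- (1/3)*R3:  [   0    0    1  |   -3   -1  1/3 ]
R1 <- R1 - (1/5)*R3:  [     1      0      0  |   7/10    1/2  -1/15 ]
R2 <- R2 - (-1/5)*R3:  [    0     1     0  |  -1/5     0  1/15 ]
Right block of [I | A^{-1}] is the inverse:
[ 7/10  1/2  -1/15 ]
[ -1/5    0   1/15 ]
[   -3   -1    1/3 ]

inverse = [7/10 1/2 -1/15; -1/5 0 1/15; -3 -1 1/3]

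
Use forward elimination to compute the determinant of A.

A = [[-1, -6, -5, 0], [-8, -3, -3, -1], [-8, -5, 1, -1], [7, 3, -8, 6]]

det(A) = -1282

Forward elimination:
R2 <- R2 - (8)*R1:  [  0  45  37  -1 ]
R3 <- R3 - (8)*R1:  [  0  43  41  -1 ]
R4 <- R4 - (-7)*R1:  [   0  -39  -43    6 ]
R3 <- R3 - (43/45)*R2:  [      0       0  254/45   -2/45 ]
R4 <- R4 - (-13/15)*R2:  [       0        0  -164/15    77/15 ]
R4 <- R4 - (-246/127)*R3:  [       0        0        0  641/127 ]
Upper-triangular form:
[ -1  -6      -5        0 ]
[  0  45      37       -1 ]
[  0   0  254/45    -2/45 ]
[  0   0       0  641/127 ]
det(A) = (-1)^0 * (-1) * (45) * (254/45) * (641/127) = -1282  (0 row swaps -> sign +1)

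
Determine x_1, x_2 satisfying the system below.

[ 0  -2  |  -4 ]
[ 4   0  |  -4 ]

Forward elimination on [A|b]:
R1 <-> R2   (pivot in column 1 was zero)
[ 4   0  -4 ]
[ 0  -2  -4 ]
Row echelon form:
[ 4   0  |  -4 ]
[ 0  -2  |  -4 ]
Back-substitution:
x_2 = (-4) / -2 = 2
x_1 = (-4) / 4 = -1

(-1, 2)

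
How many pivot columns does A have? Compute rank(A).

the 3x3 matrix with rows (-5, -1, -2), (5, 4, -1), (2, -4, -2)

rank(A) = 3

Row reduction:
R2 <- R2 - (-1)*R1:  [  0   3  -3 ]
R3 <- R3 - (-2/5)*R1:  [     0  -22/5  -14/5 ]
R3 <- R3 - (-22/15)*R2:  [     0      0  -36/5 ]
Row echelon form:
[ -5  -1     -2 ]
[  0   3     -3 ]
[  0   0  -36/5 ]
Nonzero rows / pivot columns: 3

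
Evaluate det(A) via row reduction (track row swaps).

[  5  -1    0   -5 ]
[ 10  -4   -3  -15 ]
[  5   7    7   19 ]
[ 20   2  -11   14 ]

det(A) = 150

Forward elimination:
R2 <- R2 - (2)*R1:  [  0  -2  -3  -5 ]
R3 <- R3 - (1)*R1:  [  0   8   7  24 ]
R4 <- R4 - (4)*R1:  [   0    6  -11   34 ]
R3 <- R3 - (-4)*R2:  [  0   0  -5   4 ]
R4 <- R4 - (-3)*R2:  [   0    0  -20   19 ]
R4 <- R4 - (4)*R3:  [ 0  0  0  3 ]
Upper-triangular form:
[ 5  -1   0  -5 ]
[ 0  -2  -3  -5 ]
[ 0   0  -5   4 ]
[ 0   0   0   3 ]
det(A) = (-1)^0 * (5) * (-2) * (-5) * (3) = 150  (0 row swaps -> sign +1)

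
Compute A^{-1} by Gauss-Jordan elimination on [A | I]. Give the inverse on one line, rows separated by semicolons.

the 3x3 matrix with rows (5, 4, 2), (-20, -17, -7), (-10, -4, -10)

Gauss-Jordan on [A | I]:
R1 <- (1/5)*R1:  [   1  4/5  2/5  |  1/5    0    0 ]
R2 <- R2 - (-20)*R1:  [  0  -1   1  |   4   1   0 ]
R3 <- R3 - (-10)*R1:  [  0   4  -6  |   2   0   1 ]
R2 <- (1/-1)*R2:  [  0   1  -1  |  -4  -1   0 ]
R1 <- R1 - (4/5)*R2:  [    1     0   6/5  |  17/5   4/5     0 ]
R3 <- R3 - (4)*R2:  [  0   0  -2  |  18   4   1 ]
R3 <- (1/-2)*R3:  [    0     0     1  |    -9    -2  -1/2 ]
R1 <- R1 - (6/5)*R3:  [    1     0     0  |  71/5  16/5   3/5 ]
R2 <- R2 - (-1)*R3:  [    0     1     0  |   -13    -3  -1/2 ]
Right block of [I | A^{-1}] is the inverse:
[ 71/5  16/5   3/5 ]
[  -13    -3  -1/2 ]
[   -9    -2  -1/2 ]

inverse = [71/5 16/5 3/5; -13 -3 -1/2; -9 -2 -1/2]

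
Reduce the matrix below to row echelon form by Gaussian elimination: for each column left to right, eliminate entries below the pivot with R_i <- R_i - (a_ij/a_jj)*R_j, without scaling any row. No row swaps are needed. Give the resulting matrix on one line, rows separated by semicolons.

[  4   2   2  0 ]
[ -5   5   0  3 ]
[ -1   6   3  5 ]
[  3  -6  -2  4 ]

REF = [4 2 2 0; 0 15/2 5/2 3; 0 0 4/3 12/5; 0 0 0 44/5]

Forward elimination:
R2 <- R2 - (-5/4)*R1:  [    0  15/2   5/2     3 ]
R3 <- R3 - (-1/4)*R1:  [    0  13/2   7/2     5 ]
R4 <- R4 - (3/4)*R1:  [     0  -15/2   -7/2      4 ]
R3 <- R3 - (13/15)*R2:  [    0     0   4/3  12/5 ]
R4 <- R4 - (-1)*R2:  [  0   0  -1   7 ]
R4 <- R4 - (-3/4)*R3:  [    0     0     0  44/5 ]
Row echelon form:
[ 4     2    2     0 ]
[ 0  15/2  5/2     3 ]
[ 0     0  4/3  12/5 ]
[ 0     0    0  44/5 ]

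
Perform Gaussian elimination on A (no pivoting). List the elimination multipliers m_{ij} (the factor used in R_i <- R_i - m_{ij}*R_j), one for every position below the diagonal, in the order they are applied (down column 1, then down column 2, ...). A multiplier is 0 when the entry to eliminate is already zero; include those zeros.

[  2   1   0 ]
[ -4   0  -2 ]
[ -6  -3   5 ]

multipliers: -2, -3, 0

Forward elimination:
R2 <- R2 - (-2)*R1:  [  0   2  -2 ]
R3 <- R3 - (-3)*R1:  [ 0  0  5 ]
R3: entry in column 2 is already 0 -> m_{32} = 0 (no row operation needed)
Multipliers (in order of application): m_{21} = -2, m_{31} = -3, m_{32} = 0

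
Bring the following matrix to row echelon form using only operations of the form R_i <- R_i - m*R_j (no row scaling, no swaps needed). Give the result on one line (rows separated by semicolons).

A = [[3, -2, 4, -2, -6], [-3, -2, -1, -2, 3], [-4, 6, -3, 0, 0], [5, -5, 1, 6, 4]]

Forward elimination:
R2 <- R2 - (-1)*R1:  [  0  -4   3  -4  -3 ]
R3 <- R3 - (-4/3)*R1:  [    0  10/3   7/3  -8/3    -8 ]
R4 <- R4 - (5/3)*R1:  [     0   -5/3  -17/3   28/3     14 ]
R3 <- R3 - (-5/6)*R2:  [     0      0   29/6     -6  -21/2 ]
R4 <- R4 - (5/12)*R2:  [      0       0  -83/12      11    61/4 ]
R4 <- R4 - (-83/58)*R3:  [     0      0      0  70/29  13/58 ]
Row echelon form:
[ 3  -2     4     -2     -6 ]
[ 0  -4     3     -4     -3 ]
[ 0   0  29/6     -6  -21/2 ]
[ 0   0     0  70/29  13/58 ]

REF = [3 -2 4 -2 -6; 0 -4 3 -4 -3; 0 0 29/6 -6 -21/2; 0 0 0 70/29 13/58]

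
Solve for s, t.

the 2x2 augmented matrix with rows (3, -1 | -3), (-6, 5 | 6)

Forward elimination on [A|b]:
R2 <- R2 - (-2)*R1:  [ 0  3  0 ]
Row echelon form:
[ 3  -1  |  -3 ]
[ 0   3  |   0 ]
Back-substitution:
t = (0) / 3 = 0
s = (-3 - (-1)*(0)) / 3 = -1

(-1, 0)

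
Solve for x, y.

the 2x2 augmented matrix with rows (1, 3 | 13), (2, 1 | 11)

(4, 3)

Forward elimination on [A|b]:
R2 <- R2 - (2)*R1:  [   0   -5  -15 ]
Row echelon form:
[ 1   3  |   13 ]
[ 0  -5  |  -15 ]
Back-substitution:
y = (-15) / -5 = 3
x = (13 - (3)*(3)) / 1 = 4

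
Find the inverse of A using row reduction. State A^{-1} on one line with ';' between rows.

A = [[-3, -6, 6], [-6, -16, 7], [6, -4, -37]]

Gauss-Jordan on [A | I]:
R1 <- (1/-3)*R1:  [    1     2    -2  |  -1/3     0     0 ]
R2 <- R2 - (-6)*R1:  [  0  -4  -5  |  -2   1   0 ]
R3 <- R3 - (6)*R1:  [   0  -16  -25  |    2    0    1 ]
R2 <- (1/-4)*R2:  [    0     1   5/4  |   1/2  -1/4     0 ]
R1 <- R1 - (2)*R2:  [    1     0  -9/2  |  -4/3   1/2     0 ]
R3 <- R3 - (-16)*R2:  [  0   0  -5  |  10  -4   1 ]
R3 <- (1/-5)*R3:  [    0     0     1  |    -2   4/5  -1/5 ]
R1 <- R1 - (-9/2)*R3:  [     1      0      0  |  -31/3  41/10  -9/10 ]
R2 <- R2 - (5/4)*R3:  [    0     1     0  |     3  -5/4   1/4 ]
Right block of [I | A^{-1}] is the inverse:
[ -31/3  41/10  -9/10 ]
[     3   -5/4    1/4 ]
[    -2    4/5   -1/5 ]

inverse = [-31/3 41/10 -9/10; 3 -5/4 1/4; -2 4/5 -1/5]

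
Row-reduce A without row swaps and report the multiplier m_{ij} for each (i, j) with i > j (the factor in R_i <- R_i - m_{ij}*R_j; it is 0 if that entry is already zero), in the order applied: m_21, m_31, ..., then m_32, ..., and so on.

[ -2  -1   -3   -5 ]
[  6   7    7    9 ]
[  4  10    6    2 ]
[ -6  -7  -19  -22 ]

multipliers: -3, -2, 3, 2, -1, -3

Forward elimination:
R2 <- R2 - (-3)*R1:  [  0   4  -2  -6 ]
R3 <- R3 - (-2)*R1:  [  0   8   0  -8 ]
R4 <- R4 - (3)*R1:  [   0   -4  -10   -7 ]
R3 <- R3 - (2)*R2:  [ 0  0  4  4 ]
R4 <- R4 - (-1)*R2:  [   0    0  -12  -13 ]
R4 <- R4 - (-3)*R3:  [  0   0   0  -1 ]
Multipliers (in order of application): m_{21} = -3, m_{31} = -2, m_{41} = 3, m_{32} = 2, m_{42} = -1, m_{43} = -3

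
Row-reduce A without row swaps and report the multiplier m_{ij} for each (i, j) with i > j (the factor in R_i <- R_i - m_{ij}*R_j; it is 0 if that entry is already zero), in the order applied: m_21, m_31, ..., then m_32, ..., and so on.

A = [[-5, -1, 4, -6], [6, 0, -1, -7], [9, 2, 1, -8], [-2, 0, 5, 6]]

multipliers: -6/5, -9/5, 2/5, -1/6, -1/3, 28/53

Forward elimination:
R2 <- R2 - (-6/5)*R1:  [     0   -6/5   19/5  -71/5 ]
R3 <- R3 - (-9/5)*R1:  [     0    1/5   41/5  -94/5 ]
R4 <- R4 - (2/5)*R1:  [    0   2/5  17/5  42/5 ]
R3 <- R3 - (-1/6)*R2:  [      0       0    53/6  -127/6 ]
R4 <- R4 - (-1/3)*R2:  [    0     0  14/3  11/3 ]
R4 <- R4 - (28/53)*R3:  [      0       0       0  787/53 ]
Multipliers (in order of application): m_{21} = -6/5, m_{31} = -9/5, m_{41} = 2/5, m_{32} = -1/6, m_{42} = -1/3, m_{43} = 28/53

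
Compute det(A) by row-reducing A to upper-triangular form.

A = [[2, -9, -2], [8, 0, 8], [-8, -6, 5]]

Forward elimination:
R2 <- R2 - (4)*R1:  [  0  36  16 ]
R3 <- R3 - (-4)*R1:  [   0  -42   -3 ]
R3 <- R3 - (-7/6)*R2:  [    0     0  47/3 ]
Upper-triangular form:
[ 2  -9    -2 ]
[ 0  36    16 ]
[ 0   0  47/3 ]
det(A) = (-1)^0 * (2) * (36) * (47/3) = 1128  (0 row swaps -> sign +1)

det(A) = 1128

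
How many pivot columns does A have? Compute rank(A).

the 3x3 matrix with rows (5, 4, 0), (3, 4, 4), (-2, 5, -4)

rank(A) = 3

Row reduction:
R2 <- R2 - (3/5)*R1:  [   0  8/5    4 ]
R3 <- R3 - (-2/5)*R1:  [    0  33/5    -4 ]
R3 <- R3 - (33/8)*R2:  [     0      0  -41/2 ]
Row echelon form:
[ 5    4      0 ]
[ 0  8/5      4 ]
[ 0    0  -41/2 ]
Nonzero rows / pivot columns: 3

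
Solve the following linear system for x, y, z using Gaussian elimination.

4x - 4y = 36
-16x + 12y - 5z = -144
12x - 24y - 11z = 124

Forward elimination on [A|b]:
R2 <- R2 - (-4)*R1:  [  0  -4  -5   0 ]
R3 <- R3 - (3)*R1:  [   0  -12  -11   16 ]
R3 <- R3 - (3)*R2:  [  0   0   4  16 ]
Row echelon form:
[ 4  -4   0  |  36 ]
[ 0  -4  -5  |   0 ]
[ 0   0   4  |  16 ]
Back-substitution:
z = (16) / 4 = 4
y = (0 - (-5)*(4)) / -4 = -5
x = (36 - (-4)*(-5)) / 4 = 4

(4, -5, 4)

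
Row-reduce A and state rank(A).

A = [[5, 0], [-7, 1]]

rank(A) = 2

Row reduction:
R2 <- R2 - (-7/5)*R1:  [ 0  1 ]
Row echelon form:
[ 5  0 ]
[ 0  1 ]
Nonzero rows / pivot columns: 2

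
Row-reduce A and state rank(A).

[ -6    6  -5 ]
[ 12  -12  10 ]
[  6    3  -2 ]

Row reduction:
R2 <- R2 - (-2)*R1:  [ 0  0  0 ]
R3 <- R3 - (-1)*R1:  [  0   9  -7 ]
R2 <-> R3   (pivot in column 2 was zero)
[ -6  6  -5 ]
[  0  9  -7 ]
[  0  0   0 ]
Row echelon form:
[ -6  6  -5 ]
[  0  9  -7 ]
[  0  0   0 ]
Nonzero rows / pivot columns: 2

rank(A) = 2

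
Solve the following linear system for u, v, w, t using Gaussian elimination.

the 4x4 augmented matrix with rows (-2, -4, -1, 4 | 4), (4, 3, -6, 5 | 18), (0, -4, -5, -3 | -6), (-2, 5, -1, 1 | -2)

Forward elimination on [A|b]:
R2 <- R2 - (-2)*R1:  [  0  -5  -8  13  26 ]
R4 <- R4 - (1)*R1:  [  0   9   0  -3  -6 ]
R3 <- R3 - (4/5)*R2:  [      0       0     7/5   -67/5  -134/5 ]
R4 <- R4 - (-9/5)*R2:  [     0      0  -72/5  102/5  204/5 ]
R4 <- R4 - (-72/7)*R3:  [       0        0        0   -822/7  -1644/7 ]
Row echelon form:
[ -2  -4   -1       4  |        4 ]
[  0  -5   -8      13  |       26 ]
[  0   0  7/5   -67/5  |   -134/5 ]
[  0   0    0  -822/7  |  -1644/7 ]
Back-substitution:
t = (-1644/7) / (-822/7) = 2
w = (-134/5 - (-67/5)*(2)) / (7/5) = 0
v = (26 - (-8)*(0) - (13)*(2)) / -5 = 0
u = (4 - (-4)*(0) - (-1)*(0) - (4)*(2)) / -2 = 2

(2, 0, 0, 2)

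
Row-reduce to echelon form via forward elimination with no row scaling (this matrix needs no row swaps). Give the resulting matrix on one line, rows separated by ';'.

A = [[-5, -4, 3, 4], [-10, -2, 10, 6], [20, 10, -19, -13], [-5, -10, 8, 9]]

REF = [-5 -4 3 4; 0 6 4 -2; 0 0 -3 1; 0 0 0 6]

Forward elimination:
R2 <- R2 - (2)*R1:  [  0   6   4  -2 ]
R3 <- R3 - (-4)*R1:  [  0  -6  -7   3 ]
R4 <- R4 - (1)*R1:  [  0  -6   5   5 ]
R3 <- R3 - (-1)*R2:  [  0   0  -3   1 ]
R4 <- R4 - (-1)*R2:  [ 0  0  9  3 ]
R4 <- R4 - (-3)*R3:  [ 0  0  0  6 ]
Row echelon form:
[ -5  -4   3   4 ]
[  0   6   4  -2 ]
[  0   0  -3   1 ]
[  0   0   0   6 ]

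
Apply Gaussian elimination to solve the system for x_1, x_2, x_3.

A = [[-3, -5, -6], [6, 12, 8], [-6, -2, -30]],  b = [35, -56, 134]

(-2, -1, -4)

Forward elimination on [A|b]:
R2 <- R2 - (-2)*R1:  [  0   2  -4  14 ]
R3 <- R3 - (2)*R1:  [   0    8  -18   64 ]
R3 <- R3 - (4)*R2:  [  0   0  -2   8 ]
Row echelon form:
[ -3  -5  -6  |  35 ]
[  0   2  -4  |  14 ]
[  0   0  -2  |   8 ]
Back-substitution:
x_3 = (8) / -2 = -4
x_2 = (14 - (-4)*(-4)) / 2 = -1
x_1 = (35 - (-5)*(-1) - (-6)*(-4)) / -3 = -2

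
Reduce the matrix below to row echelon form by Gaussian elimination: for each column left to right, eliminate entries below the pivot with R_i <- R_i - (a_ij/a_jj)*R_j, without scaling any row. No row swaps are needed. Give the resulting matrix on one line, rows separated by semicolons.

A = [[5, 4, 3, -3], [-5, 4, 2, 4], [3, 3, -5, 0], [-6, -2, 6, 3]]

REF = [5 4 3 -3; 0 8 5 1; 0 0 -287/40 69/40; 0 0 0 269/287]

Forward elimination:
R2 <- R2 - (-1)*R1:  [ 0  8  5  1 ]
R3 <- R3 - (3/5)*R1:  [     0    3/5  -34/5    9/5 ]
R4 <- R4 - (-6/5)*R1:  [    0  14/5  48/5  -3/5 ]
R3 <- R3 - (3/40)*R2:  [       0        0  -287/40    69/40 ]
R4 <- R4 - (7/20)*R2:  [      0       0  157/20  -19/20 ]
R4 <- R4 - (-314/287)*R3:  [       0        0        0  269/287 ]
Row echelon form:
[ 5  4        3       -3 ]
[ 0  8        5        1 ]
[ 0  0  -287/40    69/40 ]
[ 0  0        0  269/287 ]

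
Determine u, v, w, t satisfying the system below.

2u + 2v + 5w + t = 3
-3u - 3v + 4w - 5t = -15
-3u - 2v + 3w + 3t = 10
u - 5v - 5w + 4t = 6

(-1, 1, 0, 3)

Forward elimination on [A|b]:
R2 <- R2 - (-3/2)*R1:  [     0      0   23/2   -7/2  -21/2 ]
R3 <- R3 - (-3/2)*R1:  [    0     1  21/2   9/2  29/2 ]
R4 <- R4 - (1/2)*R1:  [     0     -6  -15/2    7/2    9/2 ]
R2 <-> R3   (pivot in column 2 was zero)
[ 2   2      5     1      3 ]
[ 0   1   21/2   9/2   29/2 ]
[ 0   0   23/2  -7/2  -21/2 ]
[ 0  -6  -15/2   7/2    9/2 ]
R4 <- R4 - (-6)*R2:  [     0      0  111/2   61/2  183/2 ]
R4 <- R4 - (111/23)*R3:  [       0        0        0  1090/23  3270/23 ]
Row echelon form:
[ 2  2     5        1  |        3 ]
[ 0  1  21/2      9/2  |     29/2 ]
[ 0  0  23/2     -7/2  |    -21/2 ]
[ 0  0     0  1090/23  |  3270/23 ]
Back-substitution:
t = (3270/23) / (1090/23) = 3
w = (-21/2 - (-7/2)*(3)) / (23/2) = 0
v = (29/2 - (21/2)*(0) - (9/2)*(3)) / 1 = 1
u = (3 - (2)*(1) - (5)*(0) - (1)*(3)) / 2 = -1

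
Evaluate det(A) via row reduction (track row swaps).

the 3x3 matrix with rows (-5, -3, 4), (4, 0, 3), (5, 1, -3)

det(A) = -50

Forward elimination:
R2 <- R2 - (-4/5)*R1:  [     0  -12/5   31/5 ]
R3 <- R3 - (-1)*R1:  [  0  -2   1 ]
R3 <- R3 - (5/6)*R2:  [     0      0  -25/6 ]
Upper-triangular form:
[ -5     -3      4 ]
[  0  -12/5   31/5 ]
[  0      0  -25/6 ]
det(A) = (-1)^0 * (-5) * (-12/5) * (-25/6) = -50  (0 row swaps -> sign +1)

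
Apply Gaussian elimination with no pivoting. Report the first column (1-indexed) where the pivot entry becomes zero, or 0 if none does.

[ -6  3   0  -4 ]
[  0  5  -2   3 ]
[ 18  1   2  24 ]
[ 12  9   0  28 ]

Naive forward elimination:
R3 <- R3 - (-3)*R1:  [  0  10   2  12 ]
R4 <- R4 - (-2)*R1:  [  0  15   0  20 ]
R3 <- R3 - (2)*R2:  [ 0  0  6  6 ]
R4 <- R4 - (3)*R2:  [  0   0   6  11 ]
R4 <- R4 - (1)*R3:  [ 0  0  0  5 ]
All pivots nonzero; naive elimination completes without hitting a zero pivot.

first zero-pivot column = 0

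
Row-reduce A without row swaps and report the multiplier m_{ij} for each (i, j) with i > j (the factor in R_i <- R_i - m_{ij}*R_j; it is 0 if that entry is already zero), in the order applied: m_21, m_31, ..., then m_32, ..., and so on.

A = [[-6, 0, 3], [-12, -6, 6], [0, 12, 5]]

Forward elimination:
R2 <- R2 - (2)*R1:  [  0  -6   0 ]
R3: entry in column 1 is already 0 -> m_{31} = 0 (no row operation needed)
R3 <- R3 - (-2)*R2:  [ 0  0  5 ]
Multipliers (in order of application): m_{21} = 2, m_{31} = 0, m_{32} = -2

multipliers: 2, 0, -2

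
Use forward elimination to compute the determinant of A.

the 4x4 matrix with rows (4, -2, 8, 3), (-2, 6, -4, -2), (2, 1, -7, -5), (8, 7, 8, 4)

Forward elimination:
R2 <- R2 - (-1/2)*R1:  [    0     5     0  -1/2 ]
R3 <- R3 - (1/2)*R1:  [     0      2    -11  -13/2 ]
R4 <- R4 - (2)*R1:  [  0  11  -8  -2 ]
R3 <- R3 - (2/5)*R2:  [      0       0     -11  -63/10 ]
R4 <- R4 - (11/5)*R2:  [     0      0     -8  -9/10 ]
R4 <- R4 - (8/11)*R3:  [     0      0      0  81/22 ]
Upper-triangular form:
[ 4  -2    8       3 ]
[ 0   5    0    -1/2 ]
[ 0   0  -11  -63/10 ]
[ 0   0    0   81/22 ]
det(A) = (-1)^0 * (4) * (5) * (-11) * (81/22) = -810  (0 row swaps -> sign +1)

det(A) = -810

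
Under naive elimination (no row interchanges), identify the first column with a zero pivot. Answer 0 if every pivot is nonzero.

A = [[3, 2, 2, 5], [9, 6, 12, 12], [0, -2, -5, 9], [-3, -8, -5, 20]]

first zero-pivot column = 2

Naive forward elimination:
R2 <- R2 - (3)*R1:  [  0   0   6  -3 ]
R4 <- R4 - (-1)*R1:  [  0  -6  -3  25 ]
Matrix at this point:
[ 3   2   2   5 ]
[ 0   0   6  -3 ]
[ 0  -2  -5   9 ]
[ 0  -6  -3  25 ]
Pivot entry (2,2) is zero but row 3 has -2 in column 2 -> naive elimination stops; a row interchange (e.g. R2 <-> R3) would be required here.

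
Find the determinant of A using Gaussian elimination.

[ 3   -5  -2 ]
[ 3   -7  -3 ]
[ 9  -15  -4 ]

Forward elimination:
R2 <- R2 - (1)*R1:  [  0  -2  -1 ]
R3 <- R3 - (3)*R1:  [ 0  0  2 ]
Upper-triangular form:
[ 3  -5  -2 ]
[ 0  -2  -1 ]
[ 0   0   2 ]
det(A) = (-1)^0 * (3) * (-2) * (2) = -12  (0 row swaps -> sign +1)

det(A) = -12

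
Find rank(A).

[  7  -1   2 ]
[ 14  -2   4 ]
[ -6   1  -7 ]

Row reduction:
R2 <- R2 - (2)*R1:  [ 0  0  0 ]
R3 <- R3 - (-6/7)*R1:  [     0    1/7  -37/7 ]
R2 <-> R3   (pivot in column 2 was zero)
[ 7   -1      2 ]
[ 0  1/7  -37/7 ]
[ 0    0      0 ]
Row echelon form:
[ 7   -1      2 ]
[ 0  1/7  -37/7 ]
[ 0    0      0 ]
Nonzero rows / pivot columns: 2

rank(A) = 2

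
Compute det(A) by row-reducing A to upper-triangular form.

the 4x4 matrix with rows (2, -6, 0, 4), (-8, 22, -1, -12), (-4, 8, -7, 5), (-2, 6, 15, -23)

det(A) = -80

Forward elimination:
R2 <- R2 - (-4)*R1:  [  0  -2  -1   4 ]
R3 <- R3 - (-2)*R1:  [  0  -4  -7  13 ]
R4 <- R4 - (-1)*R1:  [   0    0   15  -19 ]
R3 <- R3 - (2)*R2:  [  0   0  -5   5 ]
R4 <- R4 - (-3)*R3:  [  0   0   0  -4 ]
Upper-triangular form:
[ 2  -6   0   4 ]
[ 0  -2  -1   4 ]
[ 0   0  -5   5 ]
[ 0   0   0  -4 ]
det(A) = (-1)^0 * (2) * (-2) * (-5) * (-4) = -80  (0 row swaps -> sign +1)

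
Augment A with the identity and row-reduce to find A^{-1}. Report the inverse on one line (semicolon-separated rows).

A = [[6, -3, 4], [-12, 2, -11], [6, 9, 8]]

inverse = [23/24 1/2 5/24; 1/4 1/5 3/20; -1 -3/5 -1/5]

Gauss-Jordan on [A | I]:
R1 <- (1/6)*R1:  [    1  -1/2   2/3  |   1/6     0     0 ]
R2 <- R2 - (-12)*R1:  [  0  -4  -3  |   2   1   0 ]
R3 <- R3 - (6)*R1:  [  0  12   4  |  -1   0   1 ]
R2 <- (1/-4)*R2:  [    0     1   3/4  |  -1/2  -1/4     0 ]
R1 <- R1 - (-1/2)*R2:  [     1      0  25/24  |  -1/12   -1/8      0 ]
R3 <- R3 - (12)*R2:  [  0   0  -5  |   5   3   1 ]
R3 <- (1/-5)*R3:  [    0     0     1  |    -1  -3/5  -1/5 ]
R1 <- R1 - (25/24)*R3:  [     1      0      0  |  23/24    1/2   5/24 ]
R2 <- R2 - (3/4)*R3:  [    0     1     0  |   1/4   1/5  3/20 ]
Right block of [I | A^{-1}] is the inverse:
[ 23/24   1/2  5/24 ]
[   1/4   1/5  3/20 ]
[    -1  -3/5  -1/5 ]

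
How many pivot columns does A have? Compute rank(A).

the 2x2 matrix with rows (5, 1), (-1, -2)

Row reduction:
R2 <- R2 - (-1/5)*R1:  [    0  -9/5 ]
Row echelon form:
[ 5     1 ]
[ 0  -9/5 ]
Nonzero rows / pivot columns: 2

rank(A) = 2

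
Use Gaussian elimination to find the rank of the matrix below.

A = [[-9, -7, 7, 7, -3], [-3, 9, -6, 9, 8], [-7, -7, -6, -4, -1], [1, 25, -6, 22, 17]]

rank(A) = 3

Row reduction:
R2 <- R2 - (1/3)*R1:  [     0   34/3  -25/3   20/3      9 ]
R3 <- R3 - (7/9)*R1:  [      0   -14/9  -103/9   -85/9     4/3 ]
R4 <- R4 - (-1/9)*R1:  [     0  218/9  -47/9  205/9   50/3 ]
R3 <- R3 - (-7/51)*R2:  [       0        0  -214/17  -145/17   131/51 ]
R4 <- R4 - (109/51)*R2:  [       0        0   214/17   145/17  -131/51 ]
R4 <- R4 - (-1)*R3:  [ 0  0  0  0  0 ]
Row echelon form:
[ -9    -7        7        7      -3 ]
[  0  34/3    -25/3     20/3       9 ]
[  0     0  -214/17  -145/17  131/51 ]
[  0     0        0        0       0 ]
Nonzero rows / pivot columns: 3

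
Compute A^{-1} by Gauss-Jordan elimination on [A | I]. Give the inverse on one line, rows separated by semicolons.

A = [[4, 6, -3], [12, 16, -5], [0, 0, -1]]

inverse = [-2 3/4 9/4; 3/2 -1/2 -2; 0 0 -1]

Gauss-Jordan on [A | I]:
R1 <- (1/4)*R1:  [    1   3/2  -3/4  |   1/4     0     0 ]
R2 <- R2 - (12)*R1:  [  0  -2   4  |  -3   1   0 ]
R2 <- (1/-2)*R2:  [    0     1    -2  |   3/2  -1/2     0 ]
R1 <- R1 - (3/2)*R2:  [   1    0  9/4  |   -2  3/4    0 ]
R3 <- (1/-1)*R3:  [  0   0   1  |   0   0  -1 ]
R1 <- R1 - (9/4)*R3:  [   1    0    0  |   -2  3/4  9/4 ]
R2 <- R2 - (-2)*R3:  [    0     1     0  |   3/2  -1/2    -2 ]
Right block of [I | A^{-1}] is the inverse:
[  -2   3/4  9/4 ]
[ 3/2  -1/2   -2 ]
[   0     0   -1 ]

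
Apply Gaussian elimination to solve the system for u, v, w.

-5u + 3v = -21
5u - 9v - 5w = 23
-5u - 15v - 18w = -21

Forward elimination on [A|b]:
R2 <- R2 - (-1)*R1:  [  0  -6  -5   2 ]
R3 <- R3 - (1)*R1:  [   0  -18  -18    0 ]
R3 <- R3 - (3)*R2:  [  0   0  -3  -6 ]
Row echelon form:
[ -5   3   0  |  -21 ]
[  0  -6  -5  |    2 ]
[  0   0  -3  |   -6 ]
Back-substitution:
w = (-6) / -3 = 2
v = (2 - (-5)*(2)) / -6 = -2
u = (-21 - (3)*(-2)) / -5 = 3

(3, -2, 2)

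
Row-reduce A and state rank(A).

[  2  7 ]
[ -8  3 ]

rank(A) = 2

Row reduction:
R2 <- R2 - (-4)*R1:  [  0  31 ]
Row echelon form:
[ 2   7 ]
[ 0  31 ]
Nonzero rows / pivot columns: 2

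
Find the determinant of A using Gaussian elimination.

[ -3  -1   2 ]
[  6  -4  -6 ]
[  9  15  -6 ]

det(A) = -72

Forward elimination:
R2 <- R2 - (-2)*R1:  [  0  -6  -2 ]
R3 <- R3 - (-3)*R1:  [  0  12   0 ]
R3 <- R3 - (-2)*R2:  [  0   0  -4 ]
Upper-triangular form:
[ -3  -1   2 ]
[  0  -6  -2 ]
[  0   0  -4 ]
det(A) = (-1)^0 * (-3) * (-6) * (-4) = -72  (0 row swaps -> sign +1)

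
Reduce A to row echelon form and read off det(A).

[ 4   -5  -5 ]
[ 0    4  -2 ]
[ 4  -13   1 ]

Forward elimination:
R3 <- R3 - (1)*R1:  [  0  -8   6 ]
R3 <- R3 - (-2)*R2:  [ 0  0  2 ]
Upper-triangular form:
[ 4  -5  -5 ]
[ 0   4  -2 ]
[ 0   0   2 ]
det(A) = (-1)^0 * (4) * (4) * (2) = 32  (0 row swaps -> sign +1)

det(A) = 32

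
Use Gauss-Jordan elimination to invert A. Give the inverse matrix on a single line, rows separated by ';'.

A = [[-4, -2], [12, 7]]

inverse = [-7/4 -1/2; 3 1]

Gauss-Jordan on [A | I]:
R1 <- (1/-4)*R1:  [    1   1/2  |  -1/4     0 ]
R2 <- R2 - (12)*R1:  [ 0  1  |  3  1 ]
R1 <- R1 - (1/2)*R2:  [    1     0  |  -7/4  -1/2 ]
Right block of [I | A^{-1}] is the inverse:
[ -7/4  -1/2 ]
[    3     1 ]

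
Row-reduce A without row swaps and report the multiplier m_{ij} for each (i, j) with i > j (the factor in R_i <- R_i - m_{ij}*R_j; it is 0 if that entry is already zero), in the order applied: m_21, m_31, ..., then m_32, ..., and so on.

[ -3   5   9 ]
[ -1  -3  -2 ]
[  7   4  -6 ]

multipliers: 1/3, -7/3, -47/14

Forward elimination:
R2 <- R2 - (1/3)*R1:  [     0  -14/3     -5 ]
R3 <- R3 - (-7/3)*R1:  [    0  47/3    15 ]
R3 <- R3 - (-47/14)*R2:  [      0       0  -25/14 ]
Multipliers (in order of application): m_{21} = 1/3, m_{31} = -7/3, m_{32} = -47/14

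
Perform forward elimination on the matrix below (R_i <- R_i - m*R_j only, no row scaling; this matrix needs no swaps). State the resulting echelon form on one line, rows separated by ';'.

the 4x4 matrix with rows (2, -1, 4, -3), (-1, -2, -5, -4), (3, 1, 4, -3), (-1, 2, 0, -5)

REF = [2 -1 4 -3; 0 -5/2 -3 -11/2; 0 0 -5 -4; 0 0 0 -249/25]

Forward elimination:
R2 <- R2 - (-1/2)*R1:  [     0   -5/2     -3  -11/2 ]
R3 <- R3 - (3/2)*R1:  [   0  5/2   -2  3/2 ]
R4 <- R4 - (-1/2)*R1:  [     0    3/2      2  -13/2 ]
R3 <- R3 - (-1)*R2:  [  0   0  -5  -4 ]
R4 <- R4 - (-3/5)*R2:  [     0      0    1/5  -49/5 ]
R4 <- R4 - (-1/25)*R3:  [       0        0        0  -249/25 ]
Row echelon form:
[ 2    -1   4       -3 ]
[ 0  -5/2  -3    -11/2 ]
[ 0     0  -5       -4 ]
[ 0     0   0  -249/25 ]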